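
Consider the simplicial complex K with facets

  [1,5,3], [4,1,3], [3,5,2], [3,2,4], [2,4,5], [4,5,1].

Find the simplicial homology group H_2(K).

Take the total order 1 < 2 < 3 < 4 < 5 on the vertex set. Then K (dimension 2) consists of the simplices:

  0-simplices (5): [1], [2], [3], [4], [5]
  1-simplices (9): [1,3], [1,4], [1,5], [2,3], [2,4], [2,5], [3,4], [3,5], [4,5]
  2-simplices (6): [1,3,4], [1,3,5], [1,4,5], [2,3,4], [2,3,5], [2,4,5]

so the chain groups are C_0 ≅ Z^5, C_1 ≅ Z^9, C_2 ≅ Z^6.

∂_1: C_1 → C_0 sends each edge [p,q] (with p < q) to q − p. For instance
  ∂[3,5] = [5] − [3].
The 5×9 boundary matrix has rank 4 and Smith normal form diag(1,1,1,1).

Boundary ∂_2: C_2 → C_1 acts by ∂[p,q,r] = [q,r] − [p,r] + [p,q]. For instance
  ∂[2,3,4] = [3,4] − [2,4] + [2,3],
  ∂[1,4,5] = [4,5] − [1,5] + [1,4].
This gives a 9×6 integer matrix of rank 5; reducing to Smith normal form yields diagonal entries (1,1,1,1,1).

Reading off H_k = ker ∂_k / im ∂_{k+1}:

  H_2: rank ker ∂_2 − rank ∂_3 = (6 − 5) − 0 = 1, and there is no ∂_3, so H_2 ≅ Z.

H_2 = Z.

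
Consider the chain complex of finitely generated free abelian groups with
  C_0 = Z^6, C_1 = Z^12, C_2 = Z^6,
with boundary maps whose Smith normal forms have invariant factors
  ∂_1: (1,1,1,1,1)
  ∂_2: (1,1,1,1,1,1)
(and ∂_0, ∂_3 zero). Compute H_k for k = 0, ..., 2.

H_0 = Z,  H_1 = Z,  H_2 = 0.

H_0: b_0 = 6 − 0 − 5 = 1; torsion from ∂_1 factors > 1: none. So H_0 = Z.
H_1: b_1 = 12 − 5 − 6 = 1; torsion from ∂_2 factors > 1: none. So H_1 = Z.
H_2: b_2 = 6 − 6 − 0 = 0; torsion from ∂_3 factors > 1: none. So H_2 = 0.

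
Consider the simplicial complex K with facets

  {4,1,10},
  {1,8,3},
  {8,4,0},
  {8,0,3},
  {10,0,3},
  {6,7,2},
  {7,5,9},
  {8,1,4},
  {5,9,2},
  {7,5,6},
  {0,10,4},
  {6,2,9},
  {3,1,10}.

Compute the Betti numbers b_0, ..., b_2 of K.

b_0 = 2, b_1 = 1, b_2 = 1.

Order the vertices as 0 < 1 < 2 < 3 < 4 < 5 < 6 < 7 < 8 < 9 < 10. Listing each simplex with vertices in this order, K has dimension 2 with simplices:

  0-simplices (11): [0], [1], [2], [3], [4], [5], [6], [7], [8], [9], [10]
  1-simplices (22): [0,3], [0,4], [0,8], [0,10], [1,3], [1,4], [1,8], [1,10], [2,5], [2,6], [2,7], [2,9], [3,8], [3,10], [4,8], [4,10], [5,6], [5,7], [5,9], [6,7], [6,9], [7,9]
  2-simplices (13): [0,3,8], [0,3,10], [0,4,8], [0,4,10], [1,3,8], [1,3,10], [1,4,8], [1,4,10], [2,5,9], [2,6,7], [2,6,9], [5,6,7], [5,7,9]

so the chain groups are C_0 ≅ Z^11, C_1 ≅ Z^22, C_2 ≅ Z^13.

The boundary map ∂_1: C_1 → C_0 sends each edge [p,q] (with p < q) to q − p. For instance
  ∂[2,6] = [6] − [2].
The resulting 11×22 matrix has rank 9, and its Smith normal form has invariant factors (1,1,1,1,1,1,1,1,1).

Boundary ∂_2: C_2 → C_1 maps a triangle to the signed sum of its edges. For instance
  ∂[0,4,10] = [4,10] − [0,10] + [0,4],
  ∂[1,3,8] = [3,8] − [1,8] + [1,3].
As a 22×13 matrix over Z this has rank 12, with invariant factors (1,1,1,1,1,1,1,1,1,1,1,1).

Reading off H_k = ker ∂_k / im ∂_{k+1}:

  H_0: rank C_0 − rank ∂_1 = 11 − 9 = 2, and the invariant factors of ∂_1 are all 1, so H_0 = Z^2.
  H_1: rank ker ∂_1 − rank ∂_2 = (22 − 9) − 12 = 1, and the invariant factors of ∂_2 are all 1, so H_1 = Z.
  H_2: rank ker ∂_2 − rank ∂_3 = (13 − 12) − 0 = 1, and there is no ∂_3, so H_2 = Z.

(K is a triangulation of the disjoint union of the Möbius band and the 2-sphere S^2.)

Hence the Betti numbers are b_0 = 2, b_1 = 1, b_2 = 1.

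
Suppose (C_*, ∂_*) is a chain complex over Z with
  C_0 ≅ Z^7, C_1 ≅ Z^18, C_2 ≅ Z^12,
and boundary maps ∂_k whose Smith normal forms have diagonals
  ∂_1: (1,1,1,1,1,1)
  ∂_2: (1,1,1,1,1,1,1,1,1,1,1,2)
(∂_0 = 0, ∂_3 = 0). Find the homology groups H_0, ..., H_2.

H_0 ≅ Z,  H_1 ≅ Z/2,  H_2 = 0.

H_0: b_0 = 7 − 0 − 6 = 1; torsion from ∂_1 factors > 1: none. So H_0 ≅ Z.
H_1: b_1 = 18 − 6 − 12 = 0; torsion from ∂_2 factors > 1: [2]. So H_1 ≅ Z/2.
H_2: b_2 = 12 − 12 − 0 = 0; torsion from ∂_3 factors > 1: none. So H_2 ≅ 0.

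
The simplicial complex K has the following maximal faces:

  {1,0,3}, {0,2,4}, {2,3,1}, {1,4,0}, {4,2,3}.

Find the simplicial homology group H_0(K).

H_0 = Z.

Fix the vertex order 0 < 1 < 2 < 3 < 4 and write every simplex with vertices in increasing order. Then dim K = 2 and the simplices of K are:

  0-simplices (5): [0], [1], [2], [3], [4]
  1-simplices (10): [0,1], [0,2], [0,3], [0,4], [1,2], [1,3], [1,4], [2,3], [2,4], [3,4]
  2-simplices (5): [0,1,3], [0,1,4], [0,2,4], [1,2,3], [2,3,4]

so the chain groups are C_0 ≅ Z^5, C_1 ≅ Z^10, C_2 ≅ Z^5.

The boundary map ∂_1: C_1 → C_0 maps an edge to its endpoints' difference, ∂[p,q] = q − p.
The resulting 5×10 matrix has rank 4, and its Smith normal form has invariant factors (1,1,1,1).

∂_2: C_2 → C_1 acts by ∂[p,q,r] = [q,r] − [p,r] + [p,q]. For instance
  ∂[0,1,3] = [1,3] − [0,3] + [0,1],
  ∂[1,2,3] = [2,3] − [1,3] + [1,2].
As a 10×5 matrix over Z this has rank 5, with invariant factors (1,1,1,1,1).

From H_k ≅ ker(∂_k) / im(∂_{k+1}) we obtain:

  H_0: rank C_0 − rank ∂_1 = 5 − 4 = 1, and the invariant factors of ∂_1 are all 1, so H_0 ≅ Z.

(K is a triangulation of the Möbius band.)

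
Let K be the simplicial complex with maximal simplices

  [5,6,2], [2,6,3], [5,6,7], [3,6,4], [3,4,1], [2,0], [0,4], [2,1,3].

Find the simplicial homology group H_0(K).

Fix the vertex order 0 < 1 < 2 < 3 < 4 < 5 < 6 < 7 and write every simplex with vertices in increasing order. Then dim K = 2 and the simplices of K are:

  0-simplices (8): [0], [1], [2], [3], [4], [5], [6], [7]
  1-simplices (14): [0,2], [0,4], [1,2], [1,3], [1,4], [2,3], [2,5], [2,6], [3,4], [3,6], [4,6], [5,6], [5,7], [6,7]
  2-simplices (6): [1,2,3], [1,3,4], [2,3,6], [2,5,6], [3,4,6], [5,6,7]

so the chain groups are C_0 ≅ Z^8, C_1 ≅ Z^14, C_2 ≅ Z^6.

∂_1: C_1 → C_0 sends each edge [p,q] (with p < q) to q − p. For instance
  ∂[2,5] = [5] − [2].
The resulting 8×14 matrix has rank 7, and its Smith normal form has invariant factors (1,1,1,1,1,1,1).

Boundary ∂_2: C_2 → C_1 sends each 2-simplex [p,q,r] to [q,r] − [p,r] + [p,q]. For instance
  ∂[2,3,6] = [3,6] − [2,6] + [2,3],
  ∂[2,5,6] = [5,6] − [2,6] + [2,5].
The resulting 14×6 matrix has rank 6, and its Smith normal form has invariant factors (1,1,1,1,1,1).

Reading off H_k = ker ∂_k / im ∂_{k+1}:

  H_0: rank C_0 − rank ∂_1 = 8 − 7 = 1, and the invariant factors of ∂_1 are all 1, so H_0 = Z.

H_0 = Z.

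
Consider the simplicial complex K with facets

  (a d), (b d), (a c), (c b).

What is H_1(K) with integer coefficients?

Take the total order a < b < c < d on the vertex set. Then K (dimension 1) consists of the simplices:

  0-simplices (4): a, b, c, d
  1-simplices (4): ac, ad, bc, bd

giving chain groups C_0 ≅ Z^4, C_1 ≅ Z^4.

∂_1: C_1 → C_0 sends each edge [p,q] (with p < q) to q − p. For instance
  ∂ad = d − a.
This gives a 4×4 integer matrix of rank 3; reducing to Smith normal form yields diagonal entries (1,1,1).

Reading off H_k = ker ∂_k / im ∂_{k+1}:

  H_1: rank ker ∂_1 − rank ∂_2 = (4 − 3) − 0 = 1, and there is no ∂_2, so H_1 ≅ Z.

H_1 ≅ Z.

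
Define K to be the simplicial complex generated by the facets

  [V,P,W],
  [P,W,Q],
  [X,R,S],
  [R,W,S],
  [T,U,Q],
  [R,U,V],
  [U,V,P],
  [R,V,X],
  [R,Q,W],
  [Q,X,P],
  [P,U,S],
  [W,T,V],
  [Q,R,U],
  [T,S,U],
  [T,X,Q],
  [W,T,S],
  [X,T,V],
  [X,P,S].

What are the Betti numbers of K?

b_0 = 1, b_1 = 2, b_2 = 1.

K has 9 vertices, 27 edges, 18 triangles.
rank ∂_0 = 0, rank ∂_1 = 8 ⇒ b_0 = 9 − 0 − 8 = 1; all invariant factors of ∂_1 are 1 so no torsion. So H_0 = Z.
rank ∂_1 = 8, rank ∂_2 = 17 ⇒ b_1 = 27 − 8 − 17 = 2; all invariant factors of ∂_2 are 1 so no torsion. So H_1 = Z^2.
rank ∂_2 = 17, rank ∂_3 = 0 ⇒ b_2 = 18 − 17 − 0 = 1. So H_2 = Z.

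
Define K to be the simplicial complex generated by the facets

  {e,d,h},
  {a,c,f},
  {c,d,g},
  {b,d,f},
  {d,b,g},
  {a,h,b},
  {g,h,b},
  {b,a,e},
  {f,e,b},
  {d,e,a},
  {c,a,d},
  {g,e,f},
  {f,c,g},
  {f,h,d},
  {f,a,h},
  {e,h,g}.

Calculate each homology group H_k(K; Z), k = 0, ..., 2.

Order the vertices as a < b < c < d < e < f < g < h. Listing each simplex with vertices in this order, K has dimension 2 with simplices:

  0-simplices (8): a, b, c, d, e, f, g, h
  1-simplices (24): ab, ac, ad, ae, af, ah, bd, be, bf, bg, bh, cd, cf, cg, de, df, dg, dh, ef, eg, eh, fg, fh, gh
  2-simplices (16): abe, abh, acd, acf, ade, afh, bdf, bdg, bef, bgh, cdg, cfg, deh, dfh, efg, egh

giving chain groups C_0 ≅ Z^8, C_1 ≅ Z^24, C_2 ≅ Z^16.

The boundary map ∂_1: C_1 → C_0 maps an edge to its endpoints' difference, ∂[p,q] = q − p. For instance
  ∂de = e − d.
The 8×24 boundary matrix has rank 7 and Smith normal form diag(1,1,1,1,1,1,1).

The boundary map ∂_2: C_2 → C_1 sends each 2-simplex [p,q,r] to [q,r] − [p,r] + [p,q]. For instance
  ∂abh = bh − ah + ab,
  ∂bdg = dg − bg + bd.
As a 24×16 matrix over Z this has rank 15, with invariant factors (1,1,1,1,1,1,1,1,1,1,1,1,1,1,1).

Reading off H_k = ker ∂_k / im ∂_{k+1}:

  H_0: rank C_0 − rank ∂_1 = 8 − 7 = 1, and the invariant factors of ∂_1 are all 1, so H_0 = Z.
  H_1: rank ker ∂_1 − rank ∂_2 = (24 − 7) − 15 = 2, and the invariant factors of ∂_2 are all 1, so H_1 = Z^2.
  H_2: rank ker ∂_2 − rank ∂_3 = (16 − 15) − 0 = 1, and there is no ∂_3, so H_2 = Z.

H_0 ≅ Z,  H_1 ≅ Z^2,  H_2 ≅ Z.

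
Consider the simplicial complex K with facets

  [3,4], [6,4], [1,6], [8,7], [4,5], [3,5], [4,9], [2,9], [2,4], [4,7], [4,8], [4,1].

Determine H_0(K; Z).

Order the vertices as 1 < 2 < 3 < 4 < 5 < 6 < 7 < 8 < 9. Listing each simplex with vertices in this order, K has dimension 1 with simplices:

  0-simplices (9): [1], [2], [3], [4], [5], [6], [7], [8], [9]
  1-simplices (12): [1,4], [1,6], [2,4], [2,9], [3,4], [3,5], [4,5], [4,6], [4,7], [4,8], [4,9], [7,8]

giving chain groups C_0 ≅ Z^9, C_1 ≅ Z^12.

The boundary map ∂_1: C_1 → C_0 is given by ∂[p,q] = [q] − [p]. For instance
  ∂[4,6] = [6] − [4].
As a 9×12 matrix over Z this has rank 8, with invariant factors (1,1,1,1,1,1,1,1).

Computing H_k = (kernel of ∂_k) / (image of ∂_{k+1}):

  H_0: rank C_0 − rank ∂_1 = 9 − 8 = 1, and the invariant factors of ∂_1 are all 1, so H_0 ≅ Z.

H_0 = Z.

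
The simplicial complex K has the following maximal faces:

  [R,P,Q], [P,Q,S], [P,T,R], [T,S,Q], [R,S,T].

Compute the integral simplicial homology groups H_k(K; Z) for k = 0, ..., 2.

H_0 ≅ Z,  H_1 ≅ Z,  H_2 = 0.

K has 5 vertices, 10 edges, 5 triangles.
rank ∂_0 = 0, rank ∂_1 = 4 ⇒ b_0 = 5 − 0 − 4 = 1; all invariant factors of ∂_1 are 1 so no torsion. So H_0 = Z.
rank ∂_1 = 4, rank ∂_2 = 5 ⇒ b_1 = 10 − 4 − 5 = 1; all invariant factors of ∂_2 are 1 so no torsion. So H_1 = Z.
rank ∂_2 = 5, rank ∂_3 = 0 ⇒ b_2 = 5 − 5 − 0 = 0. So H_2 = 0.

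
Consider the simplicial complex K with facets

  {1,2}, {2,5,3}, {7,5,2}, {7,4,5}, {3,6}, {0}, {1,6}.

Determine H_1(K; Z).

H_1 = Z.

Fix the vertex order 0 < 1 < 2 < 3 < 4 < 5 < 6 < 7 and write every simplex with vertices in increasing order. Then dim K = 2 and the simplices of K are:

  0-simplices (8): [0], [1], [2], [3], [4], [5], [6], [7]
  1-simplices (10): [1,2], [1,6], [2,3], [2,5], [2,7], [3,5], [3,6], [4,5], [4,7], [5,7]
  2-simplices (3): [2,3,5], [2,5,7], [4,5,7]

Hence C_0 ≅ Z^8, C_1 ≅ Z^10, C_2 ≅ Z^3.

Boundary ∂_1: C_1 → C_0 sends each edge [p,q] (with p < q) to q − p. For instance
  ∂[2,3] = [3] − [2].
This gives a 8×10 integer matrix of rank 6; reducing to Smith normal form yields diagonal entries (1,1,1,1,1,1).

The boundary map ∂_2: C_2 → C_1 maps a triangle to the signed sum of its edges. For instance
  ∂[4,5,7] = [5,7] − [4,7] + [4,5],
  ∂[2,5,7] = [5,7] − [2,7] + [2,5].
As a 10×3 matrix over Z this has rank 3, with invariant factors (1,1,1).

Computing H_k = (kernel of ∂_k) / (image of ∂_{k+1}):

  H_1: rank ker ∂_1 − rank ∂_2 = (10 − 6) − 3 = 1, and the invariant factors of ∂_2 are all 1, so H_1 ≅ Z.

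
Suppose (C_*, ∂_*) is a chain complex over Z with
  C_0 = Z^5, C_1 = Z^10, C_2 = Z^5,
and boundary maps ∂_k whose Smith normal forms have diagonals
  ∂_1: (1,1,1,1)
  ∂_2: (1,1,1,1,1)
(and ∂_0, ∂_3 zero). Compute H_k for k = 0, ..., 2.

H_0: b_0 = 5 − 0 − 4 = 1; torsion from ∂_1 factors > 1: none. So H_0 = Z.
H_1: b_1 = 10 − 4 − 5 = 1; torsion from ∂_2 factors > 1: none. So H_1 = Z.
H_2: b_2 = 5 − 5 − 0 = 0; torsion from ∂_3 factors > 1: none. So H_2 = 0.

H_0 = Z,  H_1 = Z,  H_2 = 0.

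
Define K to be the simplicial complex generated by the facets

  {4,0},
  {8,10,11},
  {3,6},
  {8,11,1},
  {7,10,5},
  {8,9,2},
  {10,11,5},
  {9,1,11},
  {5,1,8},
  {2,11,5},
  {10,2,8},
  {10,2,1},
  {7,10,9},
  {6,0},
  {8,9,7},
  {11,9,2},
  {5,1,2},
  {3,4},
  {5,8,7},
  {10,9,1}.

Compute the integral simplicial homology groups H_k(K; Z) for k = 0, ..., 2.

We work with the vertex ordering 0 < 1 < 2 < 3 < 4 < 5 < 6 < 7 < 8 < 9 < 10 < 11. The simplices of K, each written with vertices in increasing order, are:

  0-simplices (12): [0], [1], [2], [3], [4], [5], [6], [7], [8], [9], [10], [11]
  1-simplices (28): (28 of them)
  2-simplices (16): [1,2,5], [1,2,10], [1,5,8], [1,8,11], [1,9,10], [1,9,11], [2,5,11], [2,8,9], [2,8,10], [2,9,11], [5,7,8], [5,7,10], [5,10,11], [7,8,9], [7,9,10], [8,10,11]

so the chain groups are C_0 ≅ Z^12, C_1 ≅ Z^28, C_2 ≅ Z^16.

The boundary map ∂_1: C_1 → C_0 is given by ∂[p,q] = [q] − [p].
The 12×28 boundary matrix has rank 10 and Smith normal form diag(1,1,1,1,1,1,1,1,1,1).

Boundary ∂_2: C_2 → C_1 acts by ∂[p,q,r] = [q,r] − [p,r] + [p,q]. For instance
  ∂[7,9,10] = [9,10] − [7,10] + [7,9],
  ∂[5,7,8] = [7,8] − [5,8] + [5,7].
As a 28×16 matrix over Z this has rank 15, with invariant factors (1,1,1,1,1,1,1,1,1,1,1,1,1,1,1).

From H_k ≅ ker(∂_k) / im(∂_{k+1}) we obtain:

  H_0: rank C_0 − rank ∂_1 = 12 − 10 = 2, and the invariant factors of ∂_1 are all 1, so H_0 = Z^2.
  H_1: rank ker ∂_1 − rank ∂_2 = (28 − 10) − 15 = 3, and the invariant factors of ∂_2 are all 1, so H_1 = Z^3.
  H_2: rank ker ∂_2 − rank ∂_3 = (16 − 15) − 0 = 1, and there is no ∂_3, so H_2 = Z.

As a check, the Euler characteristic is 12 − 28 + 16 = 0, which agrees with 2 − 3 + 1 = 0.

H_0 ≅ Z^2,  H_1 ≅ Z^3,  H_2 ≅ Z.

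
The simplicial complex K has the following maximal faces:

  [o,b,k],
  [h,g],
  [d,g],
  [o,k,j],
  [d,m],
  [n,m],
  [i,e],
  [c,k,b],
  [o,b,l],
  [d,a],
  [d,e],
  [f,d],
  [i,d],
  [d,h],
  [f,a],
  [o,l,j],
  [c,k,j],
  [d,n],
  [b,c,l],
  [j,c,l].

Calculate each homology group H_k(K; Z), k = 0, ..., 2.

H_0 = Z^2,  H_1 = Z^4,  H_2 = Z.

Take the total order a < b < c < d < e < f < g < h < i < j < k < l < m < n < o on the vertex set. Then K (dimension 2) consists of the simplices:

  0-simplices (15): a, b, c, d, e, f, g, h, i, j, k, l, m, n, o
  1-simplices (24): ad, af, bc, bk, bl, bo, cj, ck, cl, de, df, dg, dh, di, dm, dn, ei, gh, jk, jl, jo, ko, lo, mn
  2-simplices (8): bck, bcl, bko, blo, cjk, cjl, jko, jlo

so the chain groups are C_0 ≅ Z^15, C_1 ≅ Z^24, C_2 ≅ Z^8.

∂_1: C_1 → C_0 is given by ∂[p,q] = [q] − [p]. For instance
  ∂ck = k − c.
The 15×24 boundary matrix has rank 13 and Smith normal form diag(1,1,1,1,1,1,1,1,1,1,1,1,1).

The boundary map ∂_2: C_2 → C_1 sends each 2-simplex [p,q,r] to [q,r] − [p,r] + [p,q]. For instance
  ∂bck = ck − bk + bc,
  ∂jlo = lo − jo + jl.
The 24×8 boundary matrix has rank 7 and Smith normal form diag(1,1,1,1,1,1,1).

Computing H_k = (kernel of ∂_k) / (image of ∂_{k+1}):

  H_0: rank C_0 − rank ∂_1 = 15 − 13 = 2, and the invariant factors of ∂_1 are all 1, so H_0 ≅ Z^2.
  H_1: rank ker ∂_1 − rank ∂_2 = (24 − 13) − 7 = 4, and the invariant factors of ∂_2 are all 1, so H_1 ≅ Z^4.
  H_2: rank ker ∂_2 − rank ∂_3 = (8 − 7) − 0 = 1, and there is no ∂_3, so H_2 ≅ Z.

(K is a triangulation of the disjoint union of the 2-sphere S^2 and a wedge of 4 circles.)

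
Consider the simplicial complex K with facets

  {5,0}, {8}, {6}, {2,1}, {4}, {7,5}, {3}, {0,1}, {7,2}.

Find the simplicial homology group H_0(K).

Take the total order 0 < 1 < 2 < 3 < 4 < 5 < 6 < 7 < 8 on the vertex set. Then K (dimension 1) consists of the simplices:

  0-simplices (9): [0], [1], [2], [3], [4], [5], [6], [7], [8]
  1-simplices (5): [0,1], [0,5], [1,2], [2,7], [5,7]

giving chain groups C_0 ≅ Z^9, C_1 ≅ Z^5.

Boundary ∂_1: C_1 → C_0 sends each edge [p,q] (with p < q) to q − p.
The resulting 9×5 matrix has rank 4, and its Smith normal form has invariant factors (1,1,1,1).

Computing H_k = (kernel of ∂_k) / (image of ∂_{k+1}):

  H_0: rank C_0 − rank ∂_1 = 9 − 4 = 5, and the invariant factors of ∂_1 are all 1, so H_0 ≅ Z^5.

H_0 ≅ Z^5.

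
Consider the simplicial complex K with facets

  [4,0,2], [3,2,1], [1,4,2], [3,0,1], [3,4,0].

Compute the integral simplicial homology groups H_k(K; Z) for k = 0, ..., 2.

H_0 = Z,  H_1 = Z,  H_2 = 0.

Fix the vertex order 0 < 1 < 2 < 3 < 4 and write every simplex with vertices in increasing order. Then dim K = 2 and the simplices of K are:

  0-simplices (5): [0], [1], [2], [3], [4]
  1-simplices (10): [0,1], [0,2], [0,3], [0,4], [1,2], [1,3], [1,4], [2,3], [2,4], [3,4]
  2-simplices (5): [0,1,3], [0,2,4], [0,3,4], [1,2,3], [1,2,4]

giving chain groups C_0 ≅ Z^5, C_1 ≅ Z^10, C_2 ≅ Z^5.

Boundary ∂_1: C_1 → C_0 sends each edge [p,q] (with p < q) to q − p. For instance
  ∂[0,1] = [1] − [0].
The resulting 5×10 matrix has rank 4, and its Smith normal form has invariant factors (1,1,1,1).

∂_2: C_2 → C_1 sends each 2-simplex [p,q,r] to [q,r] − [p,r] + [p,q]. For instance
  ∂[0,3,4] = [3,4] − [0,4] + [0,3],
  ∂[1,2,4] = [2,4] − [1,4] + [1,2].
This gives a 10×5 integer matrix of rank 5; reducing to Smith normal form yields diagonal entries (1,1,1,1,1).

From H_k ≅ ker(∂_k) / im(∂_{k+1}) we obtain:

  H_0: rank C_0 − rank ∂_1 = 5 − 4 = 1, and the invariant factors of ∂_1 are all 1, so H_0 ≅ Z.
  H_1: rank ker ∂_1 − rank ∂_2 = (10 − 4) − 5 = 1, and the invariant factors of ∂_2 are all 1, so H_1 ≅ Z.
  H_2: rank ker ∂_2 − rank ∂_3 = (5 − 5) − 0 = 0, and there is no ∂_3, so H_2 ≅ 0.

(K is a triangulation of the Möbius band.)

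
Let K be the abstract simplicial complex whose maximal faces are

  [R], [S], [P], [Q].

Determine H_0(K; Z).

H_0 = Z^4.

Fix the vertex order P < Q < R < S and write every simplex with vertices in increasing order. Then dim K = 0 and the simplices of K are:

  0-simplices (4): P, Q, R, S

giving chain groups C_0 ≅ Z^4.

Now H_k = ker ∂_k / im ∂_{k+1}, so:

  H_0: rank C_0 − rank ∂_1 = 4 − 0 = 4, and there is no ∂_1, so H_0 ≅ Z^4.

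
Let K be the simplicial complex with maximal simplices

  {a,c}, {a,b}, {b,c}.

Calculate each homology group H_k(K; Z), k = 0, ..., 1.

H_0 = Z,  H_1 = Z.

Order the vertices as a < b < c. Listing each simplex with vertices in this order, K has dimension 1 with simplices:

  0-simplices (3): a, b, c
  1-simplices (3): ab, ac, bc

Hence C_0 ≅ Z^3, C_1 ≅ Z^3.

Boundary ∂_1: C_1 → C_0 is given by ∂[p,q] = [q] − [p]. For instance
  ∂ac = c − a.
This gives a 3×3 integer matrix of rank 2; reducing to Smith normal form yields diagonal entries (1,1).

Reading off H_k = ker ∂_k / im ∂_{k+1}:

  H_0: rank C_0 − rank ∂_1 = 3 − 2 = 1, and the invariant factors of ∂_1 are all 1, so H_0 ≅ Z.
  H_1: rank ker ∂_1 − rank ∂_2 = (3 − 2) − 0 = 1, and there is no ∂_2, so H_1 ≅ Z.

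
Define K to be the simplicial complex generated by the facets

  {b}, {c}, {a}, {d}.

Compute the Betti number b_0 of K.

b_0 = 4.

We work with the vertex ordering a < b < c < d. The simplices of K, each written with vertices in increasing order, are:

  0-simplices (4): a, b, c, d

Hence C_0 ≅ Z^4.

Reading off H_k = ker ∂_k / im ∂_{k+1}:

  H_0: rank C_0 − rank ∂_1 = 4 − 0 = 4, and there is no ∂_1, so H_0 = Z^4.

(K is a triangulation of a set of 4 points.)

Hence the Betti numbers are b_0 = 4.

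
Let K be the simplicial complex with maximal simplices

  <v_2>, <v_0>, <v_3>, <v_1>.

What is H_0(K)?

Fix the vertex order v_0 < v_1 < v_2 < v_3 and write every simplex with vertices in increasing order. Then dim K = 0 and the simplices of K are:

  0-simplices (4): [v_0], [v_1], [v_2], [v_3]

giving chain groups C_0 ≅ Z^4.

Now H_k = ker ∂_k / im ∂_{k+1}, so:

  H_0: rank C_0 − rank ∂_1 = 4 − 0 = 4, and there is no ∂_1, so H_0 = Z^4.

H_0 = Z^4.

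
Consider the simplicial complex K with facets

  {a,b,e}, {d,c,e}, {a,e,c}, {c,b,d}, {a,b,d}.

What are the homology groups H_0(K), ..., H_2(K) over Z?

Order the vertices as a < b < c < d < e. Listing each simplex with vertices in this order, K has dimension 2 with simplices:

  0-simplices (5): a, b, c, d, e
  1-simplices (10): ab, ac, ad, ae, bc, bd, be, cd, ce, de
  2-simplices (5): abd, abe, ace, bcd, cde

giving chain groups C_0 ≅ Z^5, C_1 ≅ Z^10, C_2 ≅ Z^5.

The boundary map ∂_1: C_1 → C_0 maps an edge to its endpoints' difference, ∂[p,q] = q − p.
The 5×10 boundary matrix has rank 4 and Smith normal form diag(1,1,1,1).

Boundary ∂_2: C_2 → C_1 acts by ∂[p,q,r] = [q,r] − [p,r] + [p,q]. For instance
  ∂ace = ce − ae + ac,
  ∂bcd = cd − bd + bc.
The resulting 10×5 matrix has rank 5, and its Smith normal form has invariant factors (1,1,1,1,1).

Computing H_k = (kernel of ∂_k) / (image of ∂_{k+1}):

  H_0: rank C_0 − rank ∂_1 = 5 − 4 = 1, and the invariant factors of ∂_1 are all 1, so H_0 = Z.
  H_1: rank ker ∂_1 − rank ∂_2 = (10 − 4) − 5 = 1, and the invariant factors of ∂_2 are all 1, so H_1 = Z.
  H_2: rank ker ∂_2 − rank ∂_3 = (5 − 5) − 0 = 0, and there is no ∂_3, so H_2 = 0.

H_0 = Z,  H_1 = Z,  H_2 = 0.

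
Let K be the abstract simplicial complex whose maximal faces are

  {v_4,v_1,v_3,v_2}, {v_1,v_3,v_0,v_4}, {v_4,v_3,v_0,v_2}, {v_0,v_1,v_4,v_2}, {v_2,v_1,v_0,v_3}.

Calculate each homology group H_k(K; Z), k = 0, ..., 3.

H_0 = Z,  H_1 = 0,  H_2 = 0,  H_3 = Z.

We work with the vertex ordering v_0 < v_1 < v_2 < v_3 < v_4. The simplices of K, each written with vertices in increasing order, are:

  0-simplices (5): [v_0], [v_1], [v_2], [v_3], [v_4]
  1-simplices (10): [v_0,v_1], [v_0,v_2], [v_0,v_3], [v_0,v_4], [v_1,v_2], [v_1,v_3], [v_1,v_4], [v_2,v_3], [v_2,v_4], [v_3,v_4]
  2-simplices (10): [v_0,v_1,v_2], [v_0,v_1,v_3], [v_0,v_1,v_4], [v_0,v_2,v_3], [v_0,v_2,v_4], [v_0,v_3,v_4], [v_1,v_2,v_3], [v_1,v_2,v_4], [v_1,v_3,v_4], [v_2,v_3,v_4]
  3-simplices (5): [v_0,v_1,v_2,v_3], [v_0,v_1,v_2,v_4], [v_0,v_1,v_3,v_4], [v_0,v_2,v_3,v_4], [v_1,v_2,v_3,v_4]

so the chain groups are C_0 ≅ Z^5, C_1 ≅ Z^10, C_2 ≅ Z^10, C_3 ≅ Z^5.

∂_1: C_1 → C_0 maps an edge to its endpoints' difference, ∂[p,q] = q − p.
This gives a 5×10 integer matrix of rank 4; reducing to Smith normal form yields diagonal entries (1,1,1,1).

The boundary map ∂_2: C_2 → C_1 acts by ∂[p,q,r] = [q,r] − [p,r] + [p,q]. For instance
  ∂[v_1,v_2,v_3] = [v_2,v_3] − [v_1,v_3] + [v_1,v_2],
  ∂[v_1,v_2,v_4] = [v_2,v_4] − [v_1,v_4] + [v_1,v_2].
This gives a 10×10 integer matrix of rank 6; reducing to Smith normal form yields diagonal entries (1,1,1,1,1,1).

Boundary ∂_3: C_3 → C_2 sends each 3-simplex σ to the alternating sum Σ_i (−1)^i (σ with its i-th vertex removed). For instance
  ∂[v_0,v_2,v_3,v_4] = [v_2,v_3,v_4] − [v_0,v_3,v_4] + [v_0,v_2,v_4] − [v_0,v_2,v_3],
  ∂[v_0,v_1,v_2,v_3] = [v_1,v_2,v_3] − [v_0,v_2,v_3] + [v_0,v_1,v_3] − [v_0,v_1,v_2].
The 10×5 boundary matrix has rank 4 and Smith normal form diag(1,1,1,1).

Computing H_k = (kernel of ∂_k) / (image of ∂_{k+1}):

  H_0: rank C_0 − rank ∂_1 = 5 − 4 = 1, and the invariant factors of ∂_1 are all 1, so H_0 ≅ Z.
  H_1: rank ker ∂_1 − rank ∂_2 = (10 − 4) − 6 = 0, and the invariant factors of ∂_2 are all 1, so H_1 ≅ 0.
  H_2: rank ker ∂_2 − rank ∂_3 = (10 − 6) − 4 = 0, and the invariant factors of ∂_3 are all 1, so H_2 ≅ 0.
  H_3: rank ker ∂_3 − rank ∂_4 = (5 − 4) − 0 = 1, and there is no ∂_4, so H_3 ≅ Z.

As a check, the Euler characteristic is 5 − 10 + 10 − 5 = 0, which agrees with 1 − 0 + 0 − 1 = 0.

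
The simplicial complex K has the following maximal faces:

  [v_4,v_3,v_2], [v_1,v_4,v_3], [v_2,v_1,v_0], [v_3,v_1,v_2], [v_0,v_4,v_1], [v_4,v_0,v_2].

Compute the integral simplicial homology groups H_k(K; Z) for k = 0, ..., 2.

Order the vertices as v_0 < v_1 < v_2 < v_3 < v_4. Listing each simplex with vertices in this order, K has dimension 2 with simplices:

  0-simplices (5): [v_0], [v_1], [v_2], [v_3], [v_4]
  1-simplices (9): [v_0,v_1], [v_0,v_2], [v_0,v_4], [v_1,v_2], [v_1,v_3], [v_1,v_4], [v_2,v_3], [v_2,v_4], [v_3,v_4]
  2-simplices (6): [v_0,v_1,v_2], [v_0,v_1,v_4], [v_0,v_2,v_4], [v_1,v_2,v_3], [v_1,v_3,v_4], [v_2,v_3,v_4]

Hence C_0 ≅ Z^5, C_1 ≅ Z^9, C_2 ≅ Z^6.

The boundary map ∂_1: C_1 → C_0 maps an edge to its endpoints' difference, ∂[p,q] = q − p. For instance
  ∂[v_0,v_1] = [v_1] − [v_0].
The resulting 5×9 matrix has rank 4, and its Smith normal form has invariant factors (1,1,1,1).

The boundary map ∂_2: C_2 → C_1 maps a triangle to the signed sum of its edges. For instance
  ∂[v_2,v_3,v_4] = [v_3,v_4] − [v_2,v_4] + [v_2,v_3],
  ∂[v_0,v_1,v_2] = [v_1,v_2] − [v_0,v_2] + [v_0,v_1].
The 9×6 boundary matrix has rank 5 and Smith normal form diag(1,1,1,1,1).

From H_k ≅ ker(∂_k) / im(∂_{k+1}) we obtain:

  H_0: rank C_0 − rank ∂_1 = 5 − 4 = 1, and the invariant factors of ∂_1 are all 1, so H_0 ≅ Z.
  H_1: rank ker ∂_1 − rank ∂_2 = (9 − 4) − 5 = 0, and the invariant factors of ∂_2 are all 1, so H_1 ≅ 0.
  H_2: rank ker ∂_2 − rank ∂_3 = (6 − 5) − 0 = 1, and there is no ∂_3, so H_2 ≅ Z.

As a check, the Euler characteristic is 5 − 9 + 6 = 2, which agrees with 1 − 0 + 1 = 2.
(K is a triangulation of the 2-sphere S^2.)

H_0 ≅ Z,  H_1 = 0,  H_2 ≅ Z.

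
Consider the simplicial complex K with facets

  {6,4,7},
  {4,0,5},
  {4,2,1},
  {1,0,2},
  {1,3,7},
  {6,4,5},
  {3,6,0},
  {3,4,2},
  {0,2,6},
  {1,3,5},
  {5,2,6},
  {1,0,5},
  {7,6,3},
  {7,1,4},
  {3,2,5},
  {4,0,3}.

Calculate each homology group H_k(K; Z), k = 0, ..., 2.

H_0 = Z,  H_1 = Z^2,  H_2 = Z.

Order the vertices as 0 < 1 < 2 < 3 < 4 < 5 < 6 < 7. Listing each simplex with vertices in this order, K has dimension 2 with simplices:

  0-simplices (8): [0], [1], [2], [3], [4], [5], [6], [7]
  1-simplices (24): (24 of them)
  2-simplices (16): [0,1,2], [0,1,5], [0,2,6], [0,3,4], [0,3,6], [0,4,5], [1,2,4], [1,3,5], [1,3,7], [1,4,7], [2,3,4], [2,3,5], [2,5,6], [3,6,7], [4,5,6], [4,6,7]

so the chain groups are C_0 ≅ Z^8, C_1 ≅ Z^24, C_2 ≅ Z^16.

The boundary map ∂_1: C_1 → C_0 maps an edge to its endpoints' difference, ∂[p,q] = q − p. For instance
  ∂[1,7] = [7] − [1].
This gives a 8×24 integer matrix of rank 7; reducing to Smith normal form yields diagonal entries (1,1,1,1,1,1,1).

Boundary ∂_2: C_2 → C_1 acts by ∂[p,q,r] = [q,r] − [p,r] + [p,q]. For instance
  ∂[2,5,6] = [5,6] − [2,6] + [2,5],
  ∂[0,1,2] = [1,2] − [0,2] + [0,1].
This gives a 24×16 integer matrix of rank 15; reducing to Smith normal form yields diagonal entries (1,1,1,1,1,1,1,1,1,1,1,1,1,1,1).

From H_k ≅ ker(∂_k) / im(∂_{k+1}) we obtain:

  H_0: rank C_0 − rank ∂_1 = 8 − 7 = 1, and the invariant factors of ∂_1 are all 1, so H_0 ≅ Z.
  H_1: rank ker ∂_1 − rank ∂_2 = (24 − 7) − 15 = 2, and the invariant factors of ∂_2 are all 1, so H_1 ≅ Z^2.
  H_2: rank ker ∂_2 − rank ∂_3 = (16 − 15) − 0 = 1, and there is no ∂_3, so H_2 ≅ Z.

(K is a triangulation of the torus T^2.)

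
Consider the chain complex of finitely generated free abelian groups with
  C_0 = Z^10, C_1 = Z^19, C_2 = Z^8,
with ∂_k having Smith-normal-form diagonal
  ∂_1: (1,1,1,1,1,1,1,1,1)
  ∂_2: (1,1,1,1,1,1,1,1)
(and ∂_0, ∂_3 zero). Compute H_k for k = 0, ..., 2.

H_0: b_0 = 10 − 0 − 9 = 1; torsion from ∂_1 factors > 1: none. So H_0 ≅ Z.
H_1: b_1 = 19 − 9 − 8 = 2; torsion from ∂_2 factors > 1: none. So H_1 ≅ Z^2.
H_2: b_2 = 8 − 8 − 0 = 0; torsion from ∂_3 factors > 1: none. So H_2 ≅ 0.

H_0 ≅ Z,  H_1 ≅ Z^2,  H_2 = 0.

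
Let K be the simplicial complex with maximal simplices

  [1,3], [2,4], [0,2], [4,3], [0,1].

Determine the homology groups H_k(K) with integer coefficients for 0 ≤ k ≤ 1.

Order the vertices as 0 < 1 < 2 < 3 < 4. Listing each simplex with vertices in this order, K has dimension 1 with simplices:

  0-simplices (5): [0], [1], [2], [3], [4]
  1-simplices (5): [0,1], [0,2], [1,3], [2,4], [3,4]

Hence C_0 ≅ Z^5, C_1 ≅ Z^5.

Boundary ∂_1: C_1 → C_0 is given by ∂[p,q] = [q] − [p].
As a 5×5 matrix over Z this has rank 4, with invariant factors (1,1,1,1).

From H_k ≅ ker(∂_k) / im(∂_{k+1}) we obtain:

  H_0: rank C_0 − rank ∂_1 = 5 − 4 = 1, and the invariant factors of ∂_1 are all 1, so H_0 = Z.
  H_1: rank ker ∂_1 − rank ∂_2 = (5 − 4) − 0 = 1, and there is no ∂_2, so H_1 = Z.

H_0 ≅ Z,  H_1 ≅ Z.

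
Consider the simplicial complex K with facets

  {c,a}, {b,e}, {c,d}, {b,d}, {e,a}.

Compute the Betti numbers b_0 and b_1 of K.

Take the total order a < b < c < d < e on the vertex set. Then K (dimension 1) consists of the simplices:

  0-simplices (5): a, b, c, d, e
  1-simplices (5): ac, ae, bd, be, cd

Hence C_0 ≅ Z^5, C_1 ≅ Z^5.

Boundary ∂_1: C_1 → C_0 sends each edge [p,q] (with p < q) to q − p.
As a 5×5 matrix over Z this has rank 4, with invariant factors (1,1,1,1).

From H_k ≅ ker(∂_k) / im(∂_{k+1}) we obtain:

  H_0: rank C_0 − rank ∂_1 = 5 − 4 = 1, and the invariant factors of ∂_1 are all 1, so H_0 ≅ Z.
  H_1: rank ker ∂_1 − rank ∂_2 = (5 − 4) − 0 = 1, and there is no ∂_2, so H_1 ≅ Z.

As a check, the Euler characteristic is 5 − 5 = 0, which agrees with 1 − 1 = 0.

Hence the Betti numbers are b_0 = 1, b_1 = 1.

b_0 = 1, b_1 = 1.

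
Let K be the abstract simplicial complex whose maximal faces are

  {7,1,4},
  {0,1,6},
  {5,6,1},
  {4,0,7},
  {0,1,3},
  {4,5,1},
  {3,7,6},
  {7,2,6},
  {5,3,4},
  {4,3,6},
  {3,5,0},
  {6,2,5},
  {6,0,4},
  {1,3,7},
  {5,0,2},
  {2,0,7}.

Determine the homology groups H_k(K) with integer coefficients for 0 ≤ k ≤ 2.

We work with the vertex ordering 0 < 1 < 2 < 3 < 4 < 5 < 6 < 7. The simplices of K, each written with vertices in increasing order, are:

  0-simplices (8): [0], [1], [2], [3], [4], [5], [6], [7]
  1-simplices (24): (24 of them)
  2-simplices (16): [0,1,3], [0,1,6], [0,2,5], [0,2,7], [0,3,5], [0,4,6], [0,4,7], [1,3,7], [1,4,5], [1,4,7], [1,5,6], [2,5,6], [2,6,7], [3,4,5], [3,4,6], [3,6,7]

Hence C_0 ≅ Z^8, C_1 ≅ Z^24, C_2 ≅ Z^16.

Boundary ∂_1: C_1 → C_0 is given by ∂[p,q] = [q] − [p]. For instance
  ∂[0,4] = [4] − [0].
The resulting 8×24 matrix has rank 7, and its Smith normal form has invariant factors (1,1,1,1,1,1,1).

∂_2: C_2 → C_1 maps a triangle to the signed sum of its edges. For instance
  ∂[0,1,3] = [1,3] − [0,3] + [0,1],
  ∂[0,4,7] = [4,7] − [0,7] + [0,4].
As a 24×16 matrix over Z this has rank 15, with invariant factors (1,1,1,1,1,1,1,1,1,1,1,1,1,1,1).

Computing H_k = (kernel of ∂_k) / (image of ∂_{k+1}):

  H_0: rank C_0 − rank ∂_1 = 8 − 7 = 1, and the invariant factors of ∂_1 are all 1, so H_0 ≅ Z.
  H_1: rank ker ∂_1 − rank ∂_2 = (24 − 7) − 15 = 2, and the invariant factors of ∂_2 are all 1, so H_1 ≅ Z^2.
  H_2: rank ker ∂_2 − rank ∂_3 = (16 − 15) − 0 = 1, and there is no ∂_3, so H_2 ≅ Z.

As a check, the Euler characteristic is 8 − 24 + 16 = 0, which agrees with 1 − 2 + 1 = 0.

H_0 ≅ Z,  H_1 ≅ Z^2,  H_2 ≅ Z.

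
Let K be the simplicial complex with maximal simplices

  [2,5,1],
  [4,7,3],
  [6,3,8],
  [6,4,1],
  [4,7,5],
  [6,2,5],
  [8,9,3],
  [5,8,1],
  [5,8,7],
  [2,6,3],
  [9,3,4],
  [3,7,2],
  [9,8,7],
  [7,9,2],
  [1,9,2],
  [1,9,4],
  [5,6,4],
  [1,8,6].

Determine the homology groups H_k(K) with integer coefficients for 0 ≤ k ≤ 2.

H_0 ≅ Z,  H_1 ≅ Z × Z/2,  H_2 = 0.

We work with the vertex ordering 1 < 2 < 3 < 4 < 5 < 6 < 7 < 8 < 9. The simplices of K, each written with vertices in increasing order, are:

  0-simplices (9): [1], [2], [3], [4], [5], [6], [7], [8], [9]
  1-simplices (27): (27 of them)
  2-simplices (18): [1,2,5], [1,2,9], [1,4,6], [1,4,9], [1,5,8], [1,6,8], [2,3,6], [2,3,7], [2,5,6], [2,7,9], [3,4,7], [3,4,9], [3,6,8], [3,8,9], [4,5,6], [4,5,7], [5,7,8], [7,8,9]

Hence C_0 ≅ Z^9, C_1 ≅ Z^27, C_2 ≅ Z^18.

The boundary map ∂_1: C_1 → C_0 is given by ∂[p,q] = [q] − [p].
As a 9×27 matrix over Z this has rank 8, with invariant factors (1,1,1,1,1,1,1,1).

∂_2: C_2 → C_1 maps a triangle to the signed sum of its edges. For instance
  ∂[2,5,6] = [5,6] − [2,6] + [2,5],
  ∂[3,4,7] = [4,7] − [3,7] + [3,4].
The resulting 27×18 matrix has rank 18, and its Smith normal form has invariant factors (1,1,1,1,1,1,1,1,1,1,1,1,1,1,1,1,1,2).

From H_k ≅ ker(∂_k) / im(∂_{k+1}) we obtain:

  H_0: rank C_0 − rank ∂_1 = 9 − 8 = 1, and the invariant factors of ∂_1 are all 1, so H_0 = Z.
  H_1: rank ker ∂_1 − rank ∂_2 = (27 − 8) − 18 = 1, and ∂_2 has invariant factor 2 > 1, so H_1 = Z × Z/2.
  H_2: rank ker ∂_2 − rank ∂_3 = (18 − 18) − 0 = 0, and there is no ∂_3, so H_2 = 0.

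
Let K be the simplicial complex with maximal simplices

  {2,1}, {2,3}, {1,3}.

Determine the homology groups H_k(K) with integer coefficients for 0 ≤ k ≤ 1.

K has 3 vertices, 3 edges.
rank ∂_0 = 0, rank ∂_1 = 2 ⇒ b_0 = 3 − 0 − 2 = 1; all invariant factors of ∂_1 are 1 so no torsion. So H_0 ≅ Z.
rank ∂_1 = 2, rank ∂_2 = 0 ⇒ b_1 = 3 − 2 − 0 = 1. So H_1 ≅ Z.

H_0 = Z,  H_1 = Z.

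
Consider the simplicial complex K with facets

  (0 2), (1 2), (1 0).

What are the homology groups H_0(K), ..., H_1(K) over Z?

K has 3 vertices, 3 edges.
rank ∂_0 = 0, rank ∂_1 = 2 ⇒ b_0 = 3 − 0 − 2 = 1; all invariant factors of ∂_1 are 1 so no torsion. So H_0 ≅ Z.
rank ∂_1 = 2, rank ∂_2 = 0 ⇒ b_1 = 3 − 2 − 0 = 1. So H_1 ≅ Z.

H_0 = Z,  H_1 = Z.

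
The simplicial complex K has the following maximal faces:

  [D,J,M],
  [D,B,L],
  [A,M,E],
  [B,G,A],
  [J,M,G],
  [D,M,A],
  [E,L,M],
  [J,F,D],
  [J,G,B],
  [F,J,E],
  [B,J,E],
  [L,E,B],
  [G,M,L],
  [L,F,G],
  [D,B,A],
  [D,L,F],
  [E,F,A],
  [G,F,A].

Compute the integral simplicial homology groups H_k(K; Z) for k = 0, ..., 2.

H_0 = Z,  H_1 = Z^2,  H_2 = Z.

Fix the vertex order A < B < D < E < F < G < J < L < M and write every simplex with vertices in increasing order. Then dim K = 2 and the simplices of K are:

  0-simplices (9): A, B, D, E, F, G, J, L, M
  1-simplices (27): AB, AD, AE, AF, AG, AM, BD, BE, BG, BJ, BL, DF, DJ, DL, DM, EF, EJ, EL, EM, FG, FJ, FL, GJ, GL, GM, JM, LM
  2-simplices (18): ABD, ABG, ADM, AEF, AEM, AFG, BDL, BEJ, BEL, BGJ, DFJ, DFL, DJM, EFJ, ELM, FGL, GJM, GLM

giving chain groups C_0 ≅ Z^9, C_1 ≅ Z^27, C_2 ≅ Z^18.

∂_1: C_1 → C_0 sends each edge [p,q] (with p < q) to q − p. For instance
  ∂JM = M − J.
The 9×27 boundary matrix has rank 8 and Smith normal form diag(1,1,1,1,1,1,1,1).

The boundary map ∂_2: C_2 → C_1 sends each 2-simplex [p,q,r] to [q,r] − [p,r] + [p,q]. For instance
  ∂DJM = JM − DM + DJ,
  ∂BGJ = GJ − BJ + BG.
The 27×18 boundary matrix has rank 17 and Smith normal form diag(1,1,1,1,1,1,1,1,1,1,1,1,1,1,1,1,1).

Reading off H_k = ker ∂_k / im ∂_{k+1}:

  H_0: rank C_0 − rank ∂_1 = 9 − 8 = 1, and the invariant factors of ∂_1 are all 1, so H_0 ≅ Z.
  H_1: rank ker ∂_1 − rank ∂_2 = (27 − 8) − 17 = 2, and the invariant factors of ∂_2 are all 1, so H_1 ≅ Z^2.
  H_2: rank ker ∂_2 − rank ∂_3 = (18 − 17) − 0 = 1, and there is no ∂_3, so H_2 ≅ Z.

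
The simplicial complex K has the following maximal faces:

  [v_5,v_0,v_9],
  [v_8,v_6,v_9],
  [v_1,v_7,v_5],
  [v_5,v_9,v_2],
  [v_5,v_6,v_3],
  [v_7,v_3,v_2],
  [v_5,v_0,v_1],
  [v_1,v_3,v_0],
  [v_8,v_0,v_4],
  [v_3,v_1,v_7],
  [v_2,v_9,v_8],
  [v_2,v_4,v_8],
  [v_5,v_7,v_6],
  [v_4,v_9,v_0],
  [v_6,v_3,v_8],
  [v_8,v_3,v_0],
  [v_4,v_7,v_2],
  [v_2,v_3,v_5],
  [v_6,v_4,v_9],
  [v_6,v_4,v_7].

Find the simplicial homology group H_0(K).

H_0 ≅ Z.

K has 10 vertices, 30 edges, 20 triangles.
rank ∂_0 = 0, rank ∂_1 = 9 ⇒ b_0 = 10 − 0 − 9 = 1; all invariant factors of ∂_1 are 1 so no torsion. So H_0 ≅ Z.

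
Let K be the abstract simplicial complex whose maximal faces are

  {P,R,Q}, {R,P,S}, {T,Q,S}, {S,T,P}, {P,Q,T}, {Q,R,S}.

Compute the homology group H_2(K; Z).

H_2 = Z.

Take the total order P < Q < R < S < T on the vertex set. Then K (dimension 2) consists of the simplices:

  0-simplices (5): P, Q, R, S, T
  1-simplices (9): PQ, PR, PS, PT, QR, QS, QT, RS, ST
  2-simplices (6): PQR, PQT, PRS, PST, QRS, QST

so the chain groups are C_0 ≅ Z^5, C_1 ≅ Z^9, C_2 ≅ Z^6.

∂_1: C_1 → C_0 maps an edge to its endpoints' difference, ∂[p,q] = q − p. For instance
  ∂PR = R − P.
As a 5×9 matrix over Z this has rank 4, with invariant factors (1,1,1,1).

The boundary map ∂_2: C_2 → C_1 acts by ∂[p,q,r] = [q,r] − [p,r] + [p,q]. For instance
  ∂PRS = RS − PS + PR,
  ∂PQR = QR − PR + PQ.
The 9×6 boundary matrix has rank 5 and Smith normal form diag(1,1,1,1,1).

From H_k ≅ ker(∂_k) / im(∂_{k+1}) we obtain:

  H_2: rank ker ∂_2 − rank ∂_3 = (6 − 5) − 0 = 1, and there is no ∂_3, so H_2 = Z.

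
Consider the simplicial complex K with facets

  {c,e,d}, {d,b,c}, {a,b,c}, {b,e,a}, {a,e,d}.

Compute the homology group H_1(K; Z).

K has 5 vertices, 10 edges, 5 triangles.
rank ∂_1 = 4, rank ∂_2 = 5 ⇒ b_1 = 10 − 4 − 5 = 1; all invariant factors of ∂_2 are 1 so no torsion. So H_1 ≅ Z.

H_1 ≅ Z.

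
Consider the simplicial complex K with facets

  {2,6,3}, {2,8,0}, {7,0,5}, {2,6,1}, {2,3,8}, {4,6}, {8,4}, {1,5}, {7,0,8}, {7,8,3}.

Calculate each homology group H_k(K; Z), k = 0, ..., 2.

H_0 = Z,  H_1 = Z^2,  H_2 = 0.

We work with the vertex ordering 0 < 1 < 2 < 3 < 4 < 5 < 6 < 7 < 8. The simplices of K, each written with vertices in increasing order, are:

  0-simplices (9): [0], [1], [2], [3], [4], [5], [6], [7], [8]
  1-simplices (17): [0,2], [0,5], [0,7], [0,8], [1,2], [1,5], [1,6], [2,3], [2,6], [2,8], [3,6], [3,7], [3,8], [4,6], [4,8], [5,7], [7,8]
  2-simplices (7): [0,2,8], [0,5,7], [0,7,8], [1,2,6], [2,3,6], [2,3,8], [3,7,8]

giving chain groups C_0 ≅ Z^9, C_1 ≅ Z^17, C_2 ≅ Z^7.

Boundary ∂_1: C_1 → C_0 maps an edge to its endpoints' difference, ∂[p,q] = q − p.
The resulting 9×17 matrix has rank 8, and its Smith normal form has invariant factors (1,1,1,1,1,1,1,1).

Boundary ∂_2: C_2 → C_1 sends each 2-simplex [p,q,r] to [q,r] − [p,r] + [p,q]. For instance
  ∂[0,7,8] = [7,8] − [0,8] + [0,7],
  ∂[2,3,6] = [3,6] − [2,6] + [2,3].
This gives a 17×7 integer matrix of rank 7; reducing to Smith normal form yields diagonal entries (1,1,1,1,1,1,1).

Now H_k = ker ∂_k / im ∂_{k+1}, so:

  H_0: rank C_0 − rank ∂_1 = 9 − 8 = 1, and the invariant factors of ∂_1 are all 1, so H_0 ≅ Z.
  H_1: rank ker ∂_1 − rank ∂_2 = (17 − 8) − 7 = 2, and the invariant factors of ∂_2 are all 1, so H_1 ≅ Z^2.
  H_2: rank ker ∂_2 − rank ∂_3 = (7 − 7) − 0 = 0, and there is no ∂_3, so H_2 ≅ 0.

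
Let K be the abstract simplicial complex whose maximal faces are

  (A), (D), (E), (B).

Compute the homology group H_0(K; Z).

H_0 = Z^4.

Order the vertices as A < B < D < E. Listing each simplex with vertices in this order, K has dimension 0 with simplices:

  0-simplices (4): A, B, D, E

Hence C_0 ≅ Z^4.

Computing H_k = (kernel of ∂_k) / (image of ∂_{k+1}):

  H_0: rank C_0 − rank ∂_1 = 4 − 0 = 4, and there is no ∂_1, so H_0 = Z^4.

(K is a triangulation of a set of 4 points.)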